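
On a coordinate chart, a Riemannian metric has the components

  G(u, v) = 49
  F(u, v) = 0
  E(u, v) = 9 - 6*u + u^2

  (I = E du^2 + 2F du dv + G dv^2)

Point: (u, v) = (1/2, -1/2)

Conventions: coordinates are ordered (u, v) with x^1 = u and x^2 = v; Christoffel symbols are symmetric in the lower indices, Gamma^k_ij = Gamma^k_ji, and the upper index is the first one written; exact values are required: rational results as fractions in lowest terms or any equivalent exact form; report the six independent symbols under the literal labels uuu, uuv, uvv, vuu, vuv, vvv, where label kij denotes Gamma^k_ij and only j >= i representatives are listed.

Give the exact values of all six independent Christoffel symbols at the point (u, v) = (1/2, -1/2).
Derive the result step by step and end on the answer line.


E = 25/4, F = 0, G = 49 at the point
E_u = -5, E_v = 0, F_u = 0, F_v = 0, G_u = 0, G_v = 0
EG - F^2 = 1225/4;  g^inv = (4/1225) * [[49, 0], [0, 25/4]]
first-kind symbols [ij,l] = (1/2)(d_i g_jl + d_j g_il - d_l g_ij): [uu,u] = E_u/2 = -5/2, [uu,v] = F_u - E_v/2 = 0, [uv,u] = E_v/2 = 0, [uv,v] = G_u/2 = 0, [vv,u] = F_v - G_u/2 = 0, [vv,v] = G_v/2 = 0
Gamma^u_ij = (G*[ij,u] - F*[ij,v])/(EG - F^2), Gamma^v_ij = (E*[ij,v] - F*[ij,u])/(EG - F^2)

Answer: Gamma_uuu = -2/5, Gamma_uuv = 0, Gamma_uvv = 0, Gamma_vuu = 0, Gamma_vuv = 0, Gamma_vvv = 0


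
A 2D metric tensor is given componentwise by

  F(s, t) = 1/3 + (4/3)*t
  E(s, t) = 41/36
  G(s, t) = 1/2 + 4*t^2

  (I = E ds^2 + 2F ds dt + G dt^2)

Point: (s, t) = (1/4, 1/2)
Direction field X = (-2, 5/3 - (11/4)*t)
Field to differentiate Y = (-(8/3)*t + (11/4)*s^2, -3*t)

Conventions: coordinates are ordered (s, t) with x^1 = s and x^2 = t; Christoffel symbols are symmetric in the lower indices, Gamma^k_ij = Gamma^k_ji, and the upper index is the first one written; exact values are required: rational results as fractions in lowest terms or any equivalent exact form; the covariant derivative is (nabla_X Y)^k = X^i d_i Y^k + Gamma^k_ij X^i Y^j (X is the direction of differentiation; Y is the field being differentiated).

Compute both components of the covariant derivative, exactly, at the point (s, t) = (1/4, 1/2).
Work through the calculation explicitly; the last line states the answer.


E = 41/36, F = 1, G = 3/2 at the point
E_s = 0, E_t = 0, F_s = 0, F_t = 4/3, G_s = 0, G_t = 4
EG - F^2 = 17/24;  g^inv = (24/17) * [[3/2, -1], [-1, 41/36]]
first-kind symbols [ij,l] = (1/2)(d_i g_jl + d_j g_il - d_l g_ij): [ss,s] = E_s/2 = 0, [ss,t] = F_s - E_t/2 = 0, [st,s] = E_t/2 = 0, [st,t] = G_s/2 = 0, [tt,s] = F_t - G_s/2 = 4/3, [tt,t] = G_t/2 = 2
Gamma^s_ij = (G*[ij,s] - F*[ij,t])/(EG - F^2), Gamma^t_ij = (E*[ij,t] - F*[ij,s])/(EG - F^2)
Gamma_sss = 0, Gamma_sst = 0, Gamma_stt = 0, Gamma_tss = 0, Gamma_tst = 0, Gamma_ttt = 4/3
X = (-2, 7/24), Y = (-223/192, -3/2) at the point

Answer: (nabla_X Y)^s = -127/36, (nabla_X Y)^t = -35/24


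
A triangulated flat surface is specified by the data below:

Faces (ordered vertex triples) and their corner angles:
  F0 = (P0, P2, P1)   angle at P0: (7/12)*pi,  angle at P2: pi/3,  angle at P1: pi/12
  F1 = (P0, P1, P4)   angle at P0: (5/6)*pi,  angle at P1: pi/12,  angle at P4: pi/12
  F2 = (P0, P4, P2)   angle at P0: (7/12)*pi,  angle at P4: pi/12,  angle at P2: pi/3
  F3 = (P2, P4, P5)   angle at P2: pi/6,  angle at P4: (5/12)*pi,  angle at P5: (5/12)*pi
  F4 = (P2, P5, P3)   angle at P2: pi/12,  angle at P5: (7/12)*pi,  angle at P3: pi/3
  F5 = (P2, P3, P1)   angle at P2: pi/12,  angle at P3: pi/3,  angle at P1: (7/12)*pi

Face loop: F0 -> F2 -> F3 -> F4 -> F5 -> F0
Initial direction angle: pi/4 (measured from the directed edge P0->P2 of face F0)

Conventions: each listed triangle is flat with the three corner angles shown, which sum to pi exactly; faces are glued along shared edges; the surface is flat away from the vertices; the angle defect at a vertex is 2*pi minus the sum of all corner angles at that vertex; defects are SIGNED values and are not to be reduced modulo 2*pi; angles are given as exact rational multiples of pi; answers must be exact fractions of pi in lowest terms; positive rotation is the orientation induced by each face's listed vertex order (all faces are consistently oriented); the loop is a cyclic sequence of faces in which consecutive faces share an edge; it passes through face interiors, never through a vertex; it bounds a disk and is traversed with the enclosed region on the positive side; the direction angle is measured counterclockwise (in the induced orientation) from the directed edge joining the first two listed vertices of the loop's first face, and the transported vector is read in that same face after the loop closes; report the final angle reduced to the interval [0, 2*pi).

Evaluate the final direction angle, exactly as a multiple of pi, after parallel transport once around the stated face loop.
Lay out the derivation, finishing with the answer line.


enclosed vertex P2: corner angles sum to pi, defect = 2*pi - pi = pi
holonomy = initial angle + sum of enclosed defects (mod 2*pi), positive in the induced orientation
final angle = pi/4 + pi = (5/4)*pi (mod 2*pi)

Answer: final direction angle = (5/4)*pi


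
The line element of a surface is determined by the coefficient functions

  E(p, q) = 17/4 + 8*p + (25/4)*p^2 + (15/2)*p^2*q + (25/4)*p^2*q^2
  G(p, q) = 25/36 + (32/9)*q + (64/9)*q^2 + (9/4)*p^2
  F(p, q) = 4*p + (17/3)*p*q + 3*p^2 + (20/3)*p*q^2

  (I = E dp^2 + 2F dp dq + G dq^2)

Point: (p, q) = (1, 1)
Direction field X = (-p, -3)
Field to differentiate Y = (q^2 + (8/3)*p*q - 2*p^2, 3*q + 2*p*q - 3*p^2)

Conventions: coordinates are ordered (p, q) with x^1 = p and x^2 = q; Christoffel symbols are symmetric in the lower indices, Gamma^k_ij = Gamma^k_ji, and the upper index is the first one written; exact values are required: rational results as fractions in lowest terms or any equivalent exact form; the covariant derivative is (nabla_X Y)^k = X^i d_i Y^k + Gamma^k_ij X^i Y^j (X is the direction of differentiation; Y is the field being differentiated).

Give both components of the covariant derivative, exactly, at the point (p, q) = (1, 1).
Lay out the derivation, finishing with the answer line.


E = 129/4, F = 58/3, G = 245/18 at the point
E_p = 48, E_q = 20, F_p = 67/3, F_q = 19, G_p = 9/2, G_q = 160/9
EG - F^2 = 4693/72;  g^inv = (72/4693) * [[245/18, -58/3], [-58/3, 129/4]]
first-kind symbols [ij,l] = (1/2)(d_i g_jl + d_j g_il - d_l g_ij): [pp,p] = E_p/2 = 24, [pp,q] = F_p - E_q/2 = 37/3, [pq,p] = E_q/2 = 10, [pq,q] = G_p/2 = 9/4, [qq,p] = F_q - G_p/2 = 67/4, [qq,q] = G_q/2 = 80/9
Gamma^p_ij = (G*[ij,p] - F*[ij,q])/(EG - F^2), Gamma^q_ij = (E*[ij,q] - F*[ij,p])/(EG - F^2)
Gamma_ppp = 6352/4693, Gamma_ppq = 6668/4693, Gamma_pqq = 12125/14079, Gamma_qpp = -4770/4693, Gamma_qpq = -17391/9386, Gamma_qqq = -2676/4693
X = (-1, -3), Y = (5/3, 2) at the point

Answer: (nabla_X Y)^p = -422872/14079, (nabla_X Y)^q = 66503/9386


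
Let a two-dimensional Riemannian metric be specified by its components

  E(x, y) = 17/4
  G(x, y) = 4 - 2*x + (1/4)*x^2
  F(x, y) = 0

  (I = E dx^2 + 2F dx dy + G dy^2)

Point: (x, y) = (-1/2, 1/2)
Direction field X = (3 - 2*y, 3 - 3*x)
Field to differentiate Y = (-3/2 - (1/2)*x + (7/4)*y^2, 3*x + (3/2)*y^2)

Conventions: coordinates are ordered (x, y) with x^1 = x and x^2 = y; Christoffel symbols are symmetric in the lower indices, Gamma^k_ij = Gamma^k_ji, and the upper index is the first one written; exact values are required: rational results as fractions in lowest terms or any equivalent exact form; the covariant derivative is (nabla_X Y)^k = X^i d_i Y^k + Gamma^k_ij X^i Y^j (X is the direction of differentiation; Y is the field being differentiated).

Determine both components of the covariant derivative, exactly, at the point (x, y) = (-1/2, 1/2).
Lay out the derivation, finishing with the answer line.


E = 17/4, F = 0, G = 81/16 at the point
E_x = 0, E_y = 0, F_x = 0, F_y = 0, G_x = -9/4, G_y = 0
EG - F^2 = 1377/64;  g^inv = (64/1377) * [[81/16, 0], [0, 17/4]]
first-kind symbols [ij,l] = (1/2)(d_i g_jl + d_j g_il - d_l g_ij): [xx,x] = E_x/2 = 0, [xx,y] = F_x - E_y/2 = 0, [xy,x] = E_y/2 = 0, [xy,y] = G_x/2 = -9/8, [yy,x] = F_y - G_x/2 = 9/8, [yy,y] = G_y/2 = 0
Gamma^x_ij = (G*[ij,x] - F*[ij,y])/(EG - F^2), Gamma^y_ij = (E*[ij,y] - F*[ij,x])/(EG - F^2)
Gamma_xxx = 0, Gamma_xxy = 0, Gamma_xyy = 9/34, Gamma_yxx = 0, Gamma_yxy = -2/9, Gamma_yyy = 0
X = (2, 9/2), Y = (-13/16, -9/8) at the point

Answer: (nabla_X Y)^x = 3011/544, (nabla_X Y)^y = 225/16


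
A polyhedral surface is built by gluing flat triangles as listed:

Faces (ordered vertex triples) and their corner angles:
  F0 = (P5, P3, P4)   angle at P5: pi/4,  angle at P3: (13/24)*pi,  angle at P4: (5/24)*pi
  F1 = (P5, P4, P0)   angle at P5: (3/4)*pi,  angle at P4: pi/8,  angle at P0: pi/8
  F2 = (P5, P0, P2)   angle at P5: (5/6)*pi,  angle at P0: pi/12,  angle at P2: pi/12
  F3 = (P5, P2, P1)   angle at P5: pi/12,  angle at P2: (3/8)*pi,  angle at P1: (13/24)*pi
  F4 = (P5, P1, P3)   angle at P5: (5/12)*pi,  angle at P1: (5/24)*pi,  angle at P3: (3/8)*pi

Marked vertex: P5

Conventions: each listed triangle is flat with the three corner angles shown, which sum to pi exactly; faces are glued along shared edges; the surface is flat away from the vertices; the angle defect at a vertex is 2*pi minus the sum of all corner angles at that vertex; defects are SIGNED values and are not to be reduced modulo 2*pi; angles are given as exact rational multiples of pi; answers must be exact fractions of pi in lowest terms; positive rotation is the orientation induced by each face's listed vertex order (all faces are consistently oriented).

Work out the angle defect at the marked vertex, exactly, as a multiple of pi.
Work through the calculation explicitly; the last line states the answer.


Sum of corner angles at P5: (7/3)*pi
defect = 2*pi - (7/3)*pi

Answer: defect(P5) = -pi/3


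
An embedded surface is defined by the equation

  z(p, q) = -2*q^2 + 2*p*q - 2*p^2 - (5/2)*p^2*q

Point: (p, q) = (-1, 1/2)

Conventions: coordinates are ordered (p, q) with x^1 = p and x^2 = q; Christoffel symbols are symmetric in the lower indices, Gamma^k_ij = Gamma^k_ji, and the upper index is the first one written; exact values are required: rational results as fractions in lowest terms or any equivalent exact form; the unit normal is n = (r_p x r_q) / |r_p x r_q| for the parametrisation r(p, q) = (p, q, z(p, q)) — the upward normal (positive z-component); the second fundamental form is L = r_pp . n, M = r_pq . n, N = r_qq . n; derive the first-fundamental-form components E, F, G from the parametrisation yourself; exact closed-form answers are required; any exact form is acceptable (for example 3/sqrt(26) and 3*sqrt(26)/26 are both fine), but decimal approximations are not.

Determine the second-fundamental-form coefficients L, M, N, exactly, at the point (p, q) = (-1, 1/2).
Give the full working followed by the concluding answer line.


z_p = 15/2, z_q = -13/2, z_pp = -13/2, z_pq = 7, z_qq = -4
E = 229/4, F = -195/4, G = 173/4; answer radicand W^2 = 199/2
unnormalised second-form numerators: l = -13/2, m = 7, n = -4; L = l/sqrt(199/2), and similarly M = m/sqrt(W^2), N = n/sqrt(W^2)

Answer: L = -13*sqrt(398)/398, M = 7*sqrt(398)/199, N = -4*sqrt(398)/199


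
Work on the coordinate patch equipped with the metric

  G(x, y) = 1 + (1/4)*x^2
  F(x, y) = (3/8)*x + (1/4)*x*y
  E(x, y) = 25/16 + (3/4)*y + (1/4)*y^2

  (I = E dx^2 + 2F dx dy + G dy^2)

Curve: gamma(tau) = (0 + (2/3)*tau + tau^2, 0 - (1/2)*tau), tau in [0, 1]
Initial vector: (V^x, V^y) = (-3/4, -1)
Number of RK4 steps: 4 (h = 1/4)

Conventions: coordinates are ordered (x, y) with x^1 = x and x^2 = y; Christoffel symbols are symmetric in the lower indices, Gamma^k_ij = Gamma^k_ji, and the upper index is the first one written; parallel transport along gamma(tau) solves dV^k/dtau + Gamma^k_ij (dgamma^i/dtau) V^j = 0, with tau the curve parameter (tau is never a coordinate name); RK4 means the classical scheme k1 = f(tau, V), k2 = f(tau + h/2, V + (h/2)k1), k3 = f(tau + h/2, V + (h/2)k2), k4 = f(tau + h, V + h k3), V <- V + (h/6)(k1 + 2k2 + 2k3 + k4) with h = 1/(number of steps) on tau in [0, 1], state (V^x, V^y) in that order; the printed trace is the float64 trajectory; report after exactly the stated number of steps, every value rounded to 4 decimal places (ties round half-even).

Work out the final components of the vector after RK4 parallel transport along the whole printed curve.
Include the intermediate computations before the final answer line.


gamma'(tau) = (2/3 + 2*tau, -1/2); f(tau, V)^k = -Gamma^k_ij(gamma(tau)) gamma'^i(tau) V^j; h = 1/4; intermediate values shown to 6 dp
curve data and Christoffel symbols at the stage parameters:
  tau = 0.000000: gamma = (0.000000, 0.000000), gamma' = (0.666667, -0.500000); Gamma_xxx = 0.000000, Gamma_xxy = 0.240000, Gamma_xyy = 0.000000, Gamma_yxx = 0.000000, Gamma_yxy = 0.000000, Gamma_yyy = 0.000000
  tau = 0.125000: gamma = (0.098958, -0.062500), gamma' = (0.916667, -0.500000); Gamma_xxx = 0.000000, Gamma_xxy = 0.236579, Gamma_xyy = 0.000000, Gamma_yxx = 0.000000, Gamma_yxy = 0.016286, Gamma_yyy = 0.000000
  tau = 0.250000: gamma = (0.229167, -0.125000), gamma' = (1.166667, -0.500000); Gamma_xxx = 0.000000, Gamma_xxy = 0.231359, Gamma_xyy = 0.000000, Gamma_yxx = 0.000000, Gamma_yxy = 0.038560, Gamma_yyy = 0.000000
  tau = 0.375000: gamma = (0.390625, -0.187500), gamma' = (1.416667, -0.500000); Gamma_xxx = 0.000000, Gamma_xxy = 0.223395, Gamma_xyy = 0.000000, Gamma_yxx = 0.000000, Gamma_yxy = 0.066487, Gamma_yyy = 0.000000
  tau = 0.500000: gamma = (0.583333, -0.250000), gamma' = (1.666667, -0.500000); Gamma_xxx = 0.000000, Gamma_xxy = 0.211765, Gamma_xyy = 0.000000, Gamma_yxx = 0.000000, Gamma_yxy = 0.098824, Gamma_yyy = 0.000000
  tau = 0.625000: gamma = (0.807292, -0.312500), gamma' = (1.916667, -0.500000); Gamma_xxx = 0.000000, Gamma_xxy = 0.195896, Gamma_xyy = 0.000000, Gamma_yxx = 0.000000, Gamma_yxy = 0.133175, Gamma_yyy = 0.000000
  tau = 0.750000: gamma = (1.062500, -0.375000), gamma' = (2.166667, -0.500000); Gamma_xxx = 0.000000, Gamma_xxy = 0.175932, Gamma_xyy = 0.000000, Gamma_yxx = 0.000000, Gamma_yxy = 0.166158, Gamma_yyy = 0.000000
  tau = 0.875000: gamma = (1.348958, -0.437500), gamma' = (2.416667, -0.500000); Gamma_xxx = 0.000000, Gamma_xxy = 0.152909, Gamma_xyy = 0.000000, Gamma_yxx = 0.000000, Gamma_yxy = 0.194134, Gamma_yyy = 0.000000
  tau = 1.000000: gamma = (1.666667, -0.500000), gamma' = (2.666667, -0.500000); Gamma_xxx = 0.000000, Gamma_xxy = 0.128571, Gamma_xyy = 0.000000, Gamma_yxx = 0.000000, Gamma_yxy = 0.214286, Gamma_yyy = 0.000000
step 0: V^x = -0.7500, V^y = -1.0000
step 1: k1 = (0.070000, 0.000000), k2 = (0.129182, 0.008893), k3 = (0.129816, 0.008937), k4 = (0.186310, 0.031052); V <- V + (h/6)(k1 + 2k2 + 2k3 + k4): V^x = -0.7177, V^y = -0.9972
step 2: k1 = (0.186141, 0.031024), k2 = (0.236799, 0.070476), k3 = (0.235945, 0.070222), k4 = (0.276014, 0.128807); V <- V + (h/6)(k1 + 2k2 + 2k3 + k4): V^x = -0.6591, V^y = -0.9788
step 3: k1 = (0.275686, 0.128653), k2 = (0.300303, 0.204153), k3 = (0.297061, 0.201949), k4 = (0.302429, 0.285627); V <- V + (h/6)(k1 + 2k2 + 2k3 + k4): V^x = -0.5852, V^y = -0.9277
step 4: k1 = (0.302159, 0.285372), k2 = (0.287788, 0.365378), k3 = (0.283955, 0.360511), k4 = (0.254121, 0.423535); V <- V + (h/6)(k1 + 2k2 + 2k3 + k4): V^x = -0.5144, V^y = -0.8377

Answer: V^x = -0.5144, V^y = -0.8377


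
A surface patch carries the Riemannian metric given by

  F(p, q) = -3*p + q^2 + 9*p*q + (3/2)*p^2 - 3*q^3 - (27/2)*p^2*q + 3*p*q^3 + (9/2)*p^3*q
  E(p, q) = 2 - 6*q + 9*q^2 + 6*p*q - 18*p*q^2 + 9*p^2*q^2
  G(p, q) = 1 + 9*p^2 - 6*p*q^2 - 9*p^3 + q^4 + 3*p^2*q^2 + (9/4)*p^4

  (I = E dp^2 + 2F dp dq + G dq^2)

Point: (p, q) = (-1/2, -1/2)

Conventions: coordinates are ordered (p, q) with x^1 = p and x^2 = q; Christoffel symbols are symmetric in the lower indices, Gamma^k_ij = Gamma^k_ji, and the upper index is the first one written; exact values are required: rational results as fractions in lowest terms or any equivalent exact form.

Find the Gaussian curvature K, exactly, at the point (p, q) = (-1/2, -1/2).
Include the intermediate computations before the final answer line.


E = 185/16, F = 221/32, G = 353/64, EG - F^2 = 1029/64 at the point
E_p = -39/4, E_q = -117/4, F_p = -285/16, F_q = -205/16, G_p = -153/8, G_q = -17/4
E_qq = 81/2, F_pq = 225/8, G_pp = 213/4
Evaluate Brioschi's two determinant matrices M1, M2 and divide by (EG - F^2)^2.
M1 = [[-E_qq/2 + F_pq - G_pp/2, E_p/2, F_p - E_q/2], [F_q - G_p/2, E, F], [G_q/2, F, G]] = [[-75/4, -39/8, -51/16], [-13/4, 185/16, 221/32], [-17/8, 221/32, 353/64]]; det M1 = -82965/256
M2 = [[0, E_q/2, G_p/2], [E_q/2, E, F], [G_p/2, F, G]] = [[0, -117/8, -153/16], [-117/8, 185/16, 221/32], [-153/16, 221/32, 353/64]]; det M2 = -78165/256
det M1 - det M2 = -75/4; K = -75/4 / (1029/64)^2 = -25600/352947

Answer: K = -25600/352947


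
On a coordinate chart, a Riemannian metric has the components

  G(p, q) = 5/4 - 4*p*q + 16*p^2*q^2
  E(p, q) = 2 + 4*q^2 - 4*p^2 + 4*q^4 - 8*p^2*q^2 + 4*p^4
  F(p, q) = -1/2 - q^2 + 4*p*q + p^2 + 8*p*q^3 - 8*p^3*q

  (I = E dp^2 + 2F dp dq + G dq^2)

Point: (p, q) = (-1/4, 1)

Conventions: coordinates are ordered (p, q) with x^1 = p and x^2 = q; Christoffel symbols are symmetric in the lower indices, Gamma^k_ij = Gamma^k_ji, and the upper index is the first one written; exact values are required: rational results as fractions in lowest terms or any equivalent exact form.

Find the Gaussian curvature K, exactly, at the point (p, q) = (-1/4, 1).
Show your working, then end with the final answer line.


E = 593/64, F = -69/16, G = 13/4, EG - F^2 = 737/64 at the point
E_p = 23/4, E_q = 23, F_p = 10, F_q = -71/8, G_p = -12, G_q = 3
E_qq = 55, F_pq = 53/2, G_pp = 32
The intrinsic route: Brioschi's K = (det M1 - det M2)/(EG - F^2)^2.
M1 = [[-E_qq/2 + F_pq - G_pp/2, E_p/2, F_p - E_q/2], [F_q - G_p/2, E, F], [G_q/2, F, G]] = [[-17, 23/8, -3/2], [-23/8, 593/64, -69/16], [3/2, -69/16, 13/4]]; det M1 = -741/4
M2 = [[0, E_q/2, G_p/2], [E_q/2, E, F], [G_p/2, F, G]] = [[0, 23/2, -6], [23/2, 593/64, -69/16], [-6, -69/16, 13/4]]; det M2 = -673/4
det M1 - det M2 = -17; K = -17 / (737/64)^2 = -69632/543169

Answer: K = -69632/543169


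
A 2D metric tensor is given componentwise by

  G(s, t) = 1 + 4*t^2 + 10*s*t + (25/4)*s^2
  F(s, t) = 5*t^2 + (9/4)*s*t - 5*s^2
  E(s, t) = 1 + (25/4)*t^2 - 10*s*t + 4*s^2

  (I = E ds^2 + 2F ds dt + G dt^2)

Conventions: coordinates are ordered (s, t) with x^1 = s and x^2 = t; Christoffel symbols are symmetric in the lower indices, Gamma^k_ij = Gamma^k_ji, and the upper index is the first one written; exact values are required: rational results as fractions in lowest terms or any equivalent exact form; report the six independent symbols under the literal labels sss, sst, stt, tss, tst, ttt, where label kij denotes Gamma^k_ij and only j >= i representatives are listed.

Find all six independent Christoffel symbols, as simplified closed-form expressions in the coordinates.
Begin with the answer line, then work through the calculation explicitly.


Answer: Gamma_sss = (16*s - 20*t)/(41*s^2 + 41*t^2 + 4), Gamma_sst = (-20*s + 25*t)/(41*s^2 + 41*t^2 + 4), Gamma_stt = (-16*s + 20*t)/(41*s^2 + 41*t^2 + 4), Gamma_tss = (-20*s - 16*t)/(41*s^2 + 41*t^2 + 4), Gamma_tst = (25*s + 20*t)/(41*s^2 + 41*t^2 + 4), Gamma_ttt = (20*s + 16*t)/(41*s^2 + 41*t^2 + 4)

E = 1 + (25/4)*t^2 - 10*s*t + 4*s^2; F = 5*t^2 + (9/4)*s*t - 5*s^2; G = 1 + 4*t^2 + 10*s*t + (25/4)*s^2
Gamma^k_ij = (1/2) g^{kl} (d_i g_jl + d_j g_il - d_l g_ij), with g^inv = (1/(EG-F^2)) [[G, -F], [-F, E]]
first partials: E_s = -10*t + 8*s, E_t = (25/2)*t - 10*s, F_s = (9/4)*t - 10*s, F_t = 10*t + (9/4)*s, G_s = 10*t + (25/2)*s, G_t = 8*t + 10*s
D = EG - F^2 = 1 + (41/4)*t^2 + (41/4)*s^2
expanded: Gamma^s_ss = (G E_s - 2F F_s + F E_t)/(2D), Gamma^s_st = (G E_t - F G_s)/(2D), Gamma^s_tt = (2G F_t - G G_s - F G_t)/(2D), Gamma^t_ss = (2E F_s - E E_t - F E_s)/(2D), Gamma^t_st = (E G_s - F E_t)/(2D), Gamma^t_tt = (E G_t - 2F F_t + F G_s)/(2D); substitute and cancel common factors


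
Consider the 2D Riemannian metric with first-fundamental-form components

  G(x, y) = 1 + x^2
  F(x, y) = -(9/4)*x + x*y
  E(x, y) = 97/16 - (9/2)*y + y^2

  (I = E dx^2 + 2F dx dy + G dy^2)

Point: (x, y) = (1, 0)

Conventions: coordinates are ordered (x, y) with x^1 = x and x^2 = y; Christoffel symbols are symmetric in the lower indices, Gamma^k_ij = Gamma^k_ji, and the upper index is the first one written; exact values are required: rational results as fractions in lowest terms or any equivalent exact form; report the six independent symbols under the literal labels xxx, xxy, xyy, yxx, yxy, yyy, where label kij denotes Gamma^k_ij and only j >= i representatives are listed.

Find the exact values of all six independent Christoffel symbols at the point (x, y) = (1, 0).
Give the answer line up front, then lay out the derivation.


Answer: Gamma_xxx = 0, Gamma_xxy = -36/113, Gamma_xyy = 0, Gamma_yxx = 0, Gamma_yxy = 16/113, Gamma_yyy = 0

E = 97/16, F = -9/4, G = 2 at the point
E_x = 0, E_y = -9/2, F_x = -9/4, F_y = 1, G_x = 2, G_y = 0
EG - F^2 = 113/16;  g^inv = (16/113) * [[2, 9/4], [9/4, 97/16]]
first-kind symbols [ij,l] = (1/2)(d_i g_jl + d_j g_il - d_l g_ij): [xx,x] = E_x/2 = 0, [xx,y] = F_x - E_y/2 = 0, [xy,x] = E_y/2 = -9/4, [xy,y] = G_x/2 = 1, [yy,x] = F_y - G_x/2 = 0, [yy,y] = G_y/2 = 0
Gamma^x_ij = (G*[ij,x] - F*[ij,y])/(EG - F^2), Gamma^y_ij = (E*[ij,y] - F*[ij,x])/(EG - F^2)


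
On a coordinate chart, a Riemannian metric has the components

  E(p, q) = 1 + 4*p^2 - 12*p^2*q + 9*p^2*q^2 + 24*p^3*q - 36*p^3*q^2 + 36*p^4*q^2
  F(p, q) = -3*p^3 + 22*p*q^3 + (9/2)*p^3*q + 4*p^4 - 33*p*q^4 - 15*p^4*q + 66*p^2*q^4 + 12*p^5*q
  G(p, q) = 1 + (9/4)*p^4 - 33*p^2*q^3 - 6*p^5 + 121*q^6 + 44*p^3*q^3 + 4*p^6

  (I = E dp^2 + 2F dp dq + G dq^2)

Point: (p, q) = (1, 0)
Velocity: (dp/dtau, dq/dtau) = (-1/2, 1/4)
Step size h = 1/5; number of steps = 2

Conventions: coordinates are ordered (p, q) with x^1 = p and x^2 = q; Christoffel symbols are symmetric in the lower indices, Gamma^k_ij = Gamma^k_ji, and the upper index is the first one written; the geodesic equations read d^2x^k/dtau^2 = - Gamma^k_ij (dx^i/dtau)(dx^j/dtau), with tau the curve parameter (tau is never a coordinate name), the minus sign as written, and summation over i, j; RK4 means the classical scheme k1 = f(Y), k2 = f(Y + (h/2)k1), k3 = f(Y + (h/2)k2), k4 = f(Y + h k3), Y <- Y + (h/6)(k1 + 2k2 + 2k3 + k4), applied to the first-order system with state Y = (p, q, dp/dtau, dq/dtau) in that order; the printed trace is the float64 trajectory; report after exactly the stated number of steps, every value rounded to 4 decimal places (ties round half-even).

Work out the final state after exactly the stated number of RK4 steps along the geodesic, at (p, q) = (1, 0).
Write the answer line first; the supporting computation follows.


Answer: p = 0.8015, q = 0.1005, dp/dtau = -0.5086, dq/dtau = 0.2505

f(Y) = (dp/dtau, dq/dtau, -Gamma^p_ij Y'^i Y'^j, -Gamma^q_ij Y'^i Y'^j) with the Gammas evaluated at the stage position; h = 0.200000; intermediate values shown to 6 dp
step 0: p = 1.0000, q = 0.0000, dp/dtau = -0.5000, dq/dtau = 0.2500
step 1:
  k1: at (p, q) = (1.000000, 0.000000), (dp/dtau, dq/dtau) = (-0.500000, 0.250000); Gamma_ppp = 0.761905, Gamma_ppq = 1.142857, Gamma_pqq = 0.000000, Gamma_qpp = 0.190476, Gamma_qpq = 0.285714, Gamma_qqq = 0.000000; k1 = (-0.500000, 0.250000, 0.095238, 0.023810)
  k2: at (p, q) = (0.950000, 0.025000), (dp/dtau, dq/dtau) = (-0.490476, 0.252381); Gamma_ppp = 0.870191, Gamma_ppq = 1.009973, Gamma_pqq = 0.008121, Gamma_qpp = 0.160015, Gamma_qpq = 0.185718, Gamma_qqq = 0.001493; k2 = (-0.490476, 0.252381, 0.040186, 0.007390)
  k3: at (p, q) = (0.950952, 0.025238), (dp/dtau, dq/dtau) = (-0.495981, 0.250739); Gamma_ppp = 0.870124, Gamma_ppq = 1.011999, Gamma_pqq = 0.008267, Gamma_qpp = 0.160866, Gamma_qpq = 0.187095, Gamma_qqq = 0.001528; k3 = (-0.495981, 0.250739, 0.037140, 0.006866)
  k4: at (p, q) = (0.900804, 0.050148), (dp/dtau, dq/dtau) = (-0.492572, 0.251373); Gamma_ppp = 0.970062, Gamma_ppq = 0.878653, Gamma_pqq = 0.033661, Gamma_qpp = 0.124988, Gamma_qpq = 0.113210, Gamma_qqq = 0.004337; k4 = (-0.492572, 0.251373, -0.019902, -0.002564)
  Y <- Y + (h/6)(k1 + 2k2 + 2k3 + k4): p = 0.9012, q = 0.0503, dp/dtau = -0.4923, dq/dtau = 0.2517
step 2:
  k1: at (p, q) = (0.901150, 0.050254), (dp/dtau, dq/dtau) = (-0.492334, 0.251659); Gamma_ppp = 0.970109, Gamma_ppq = 0.879414, Gamma_pqq = 0.033790, Gamma_qpp = 0.125311, Gamma_qpq = 0.113595, Gamma_qqq = 0.004365; k1 = (-0.492334, 0.251659, -0.019369, -0.002502)
  k2: at (p, q) = (0.851917, 0.075420), (dp/dtau, dq/dtau) = (-0.494271, 0.251408); Gamma_ppp = 1.062176, Gamma_ppq = 0.750826, Gamma_pqq = 0.078349, Gamma_qpp = 0.088147, Gamma_qpq = 0.062309, Gamma_qqq = 0.006502; k2 = (-0.494271, 0.251408, -0.077844, -0.006460)
  k3: at (p, q) = (0.851723, 0.075395), (dp/dtau, dq/dtau) = (-0.500118, 0.251013); Gamma_ppp = 1.062220, Gamma_ppq = 0.750378, Gamma_pqq = 0.078311, Gamma_qpp = 0.087972, Gamma_qpq = 0.062146, Gamma_qqq = 0.006486; k3 = (-0.500118, 0.251013, -0.082216, -0.006809)
  k4: at (p, q) = (0.801127, 0.100456), (dp/dtau, dq/dtau) = (-0.508777, 0.250297); Gamma_ppp = 1.146841, Gamma_ppq = 0.623032, Gamma_pqq = 0.143343, Gamma_qpp = 0.050383, Gamma_qpq = 0.027371, Gamma_qqq = 0.006297; k4 = (-0.508777, 0.250297, -0.147164, -0.006465)
  Y <- Y + (h/6)(k1 + 2k2 + 2k3 + k4): p = 0.8015, q = 0.1005, dp/dtau = -0.5086, dq/dtau = 0.2505


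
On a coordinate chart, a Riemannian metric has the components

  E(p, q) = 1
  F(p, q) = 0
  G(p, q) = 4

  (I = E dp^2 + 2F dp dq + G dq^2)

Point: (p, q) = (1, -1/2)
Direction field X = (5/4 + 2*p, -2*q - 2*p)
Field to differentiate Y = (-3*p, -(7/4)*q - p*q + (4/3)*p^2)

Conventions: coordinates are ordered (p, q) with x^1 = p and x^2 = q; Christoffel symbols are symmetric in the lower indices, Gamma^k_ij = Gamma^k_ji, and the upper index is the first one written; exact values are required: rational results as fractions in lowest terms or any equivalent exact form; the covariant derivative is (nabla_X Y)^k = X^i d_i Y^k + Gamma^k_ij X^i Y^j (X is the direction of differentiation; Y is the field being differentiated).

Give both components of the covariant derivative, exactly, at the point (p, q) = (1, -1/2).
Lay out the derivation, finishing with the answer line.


E = 1, F = 0, G = 4 at the point
E_p = 0, E_q = 0, F_p = 0, F_q = 0, G_p = 0, G_q = 0
EG - F^2 = 4;  g^inv = (1/4) * [[4, 0], [0, 1]]
first-kind symbols [ij,l] = (1/2)(d_i g_jl + d_j g_il - d_l g_ij): [pp,p] = E_p/2 = 0, [pp,q] = F_p - E_q/2 = 0, [pq,p] = E_q/2 = 0, [pq,q] = G_p/2 = 0, [qq,p] = F_q - G_p/2 = 0, [qq,q] = G_q/2 = 0
Gamma^p_ij = (G*[ij,p] - F*[ij,q])/(EG - F^2), Gamma^q_ij = (E*[ij,q] - F*[ij,p])/(EG - F^2)
Gamma_ppp = 0, Gamma_ppq = 0, Gamma_pqq = 0, Gamma_qpp = 0, Gamma_qpq = 0, Gamma_qqq = 0
X = (13/4, -1), Y = (-3, 65/24) at the point

Answer: (nabla_X Y)^p = -39/4, (nabla_X Y)^q = 313/24


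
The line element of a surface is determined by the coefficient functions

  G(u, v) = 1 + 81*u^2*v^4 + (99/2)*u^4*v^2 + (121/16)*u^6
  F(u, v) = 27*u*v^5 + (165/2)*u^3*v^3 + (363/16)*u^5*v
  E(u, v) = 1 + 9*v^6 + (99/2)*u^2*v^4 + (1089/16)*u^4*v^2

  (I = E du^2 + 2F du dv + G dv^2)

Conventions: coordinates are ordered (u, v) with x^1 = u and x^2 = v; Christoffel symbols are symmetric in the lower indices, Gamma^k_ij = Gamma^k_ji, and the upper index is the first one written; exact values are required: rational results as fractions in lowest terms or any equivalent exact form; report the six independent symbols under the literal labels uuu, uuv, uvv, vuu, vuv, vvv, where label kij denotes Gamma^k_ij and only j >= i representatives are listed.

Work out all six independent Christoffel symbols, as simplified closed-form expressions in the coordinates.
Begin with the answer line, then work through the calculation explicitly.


Answer: Gamma_uuu = (2178*u^3*v^2 + 792*u*v^4)/(121*u^6 + 1881*u^4*v^2 + 2088*u^2*v^4 + 144*v^6 + 16), Gamma_uuv = (1089*u^4*v + 1584*u^2*v^3 + 432*v^5)/(121*u^6 + 1881*u^4*v^2 + 2088*u^2*v^4 + 144*v^6 + 16), Gamma_uvv = (2376*u^3*v^2 + 864*u*v^4)/(121*u^6 + 1881*u^4*v^2 + 2088*u^2*v^4 + 144*v^6 + 16), Gamma_vuu = (726*u^4*v + 2376*u^2*v^3)/(121*u^6 + 1881*u^4*v^2 + 2088*u^2*v^4 + 144*v^6 + 16), Gamma_vuv = (363*u^5 + 1584*u^3*v^2 + 1296*u*v^4)/(121*u^6 + 1881*u^4*v^2 + 2088*u^2*v^4 + 144*v^6 + 16), Gamma_vvv = (792*u^4*v + 2592*u^2*v^3)/(121*u^6 + 1881*u^4*v^2 + 2088*u^2*v^4 + 144*v^6 + 16)

E = 1 + 9*v^6 + (99/2)*u^2*v^4 + (1089/16)*u^4*v^2; F = 27*u*v^5 + (165/2)*u^3*v^3 + (363/16)*u^5*v; G = 1 + 81*u^2*v^4 + (99/2)*u^4*v^2 + (121/16)*u^6
Gamma^k_ij = (1/2) g^{kl} (d_i g_jl + d_j g_il - d_l g_ij), with g^inv = (1/(EG-F^2)) [[G, -F], [-F, E]]
first partials: E_u = 99*u*v^4 + (1089/4)*u^3*v^2, E_v = 54*v^5 + 198*u^2*v^3 + (1089/8)*u^4*v, F_u = 27*v^5 + (495/2)*u^2*v^3 + (1815/16)*u^4*v, F_v = 135*u*v^4 + (495/2)*u^3*v^2 + (363/16)*u^5, G_u = 162*u*v^4 + 198*u^3*v^2 + (363/8)*u^5, G_v = 324*u^2*v^3 + 99*u^4*v
D = EG - F^2 = 1 + 9*v^6 + (261/2)*u^2*v^4 + (1881/16)*u^4*v^2 + (121/16)*u^6
expanded: Gamma^u_uu = (G E_u - 2F F_u + F E_v)/(2D), Gamma^u_uv = (G E_v - F G_u)/(2D), Gamma^u_vv = (2G F_v - G G_u - F G_v)/(2D), Gamma^v_uu = (2E F_u - E E_v - F E_u)/(2D), Gamma^v_uv = (E G_u - F E_v)/(2D), Gamma^v_vv = (E G_v - 2F F_v + F G_u)/(2D); substitute and cancel common factors


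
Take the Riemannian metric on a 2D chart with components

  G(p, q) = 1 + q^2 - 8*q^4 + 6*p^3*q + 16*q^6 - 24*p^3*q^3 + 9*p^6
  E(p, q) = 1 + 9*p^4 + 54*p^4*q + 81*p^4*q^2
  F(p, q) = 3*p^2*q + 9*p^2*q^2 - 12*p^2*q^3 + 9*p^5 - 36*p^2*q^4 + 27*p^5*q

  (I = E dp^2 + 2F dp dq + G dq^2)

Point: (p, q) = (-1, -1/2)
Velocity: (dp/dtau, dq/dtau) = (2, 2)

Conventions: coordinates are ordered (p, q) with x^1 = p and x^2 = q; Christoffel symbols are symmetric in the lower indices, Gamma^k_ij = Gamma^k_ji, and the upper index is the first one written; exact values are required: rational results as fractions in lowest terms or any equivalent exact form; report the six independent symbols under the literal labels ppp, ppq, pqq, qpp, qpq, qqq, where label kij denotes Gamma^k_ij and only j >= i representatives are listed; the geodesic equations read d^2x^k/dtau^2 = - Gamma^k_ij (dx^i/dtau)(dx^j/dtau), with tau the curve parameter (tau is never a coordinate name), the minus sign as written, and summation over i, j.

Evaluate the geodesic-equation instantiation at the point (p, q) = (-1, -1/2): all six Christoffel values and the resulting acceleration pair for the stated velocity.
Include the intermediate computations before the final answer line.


E = 13/4, F = 9/2, G = 10 at the point
E_p = -9, E_q = -27, F_p = -45/2, F_q = -24, G_p = -54, G_q = 12
EG - F^2 = 49/4;  g^inv = (4/49) * [[10, -9/2], [-9/2, 13/4]]
first-kind symbols [ij,l] = (1/2)(d_i g_jl + d_j g_il - d_l g_ij): [pp,p] = E_p/2 = -9/2, [pp,q] = F_p - E_q/2 = -9, [pq,p] = E_q/2 = -27/2, [pq,q] = G_p/2 = -27, [qq,p] = F_q - G_p/2 = 3, [qq,q] = G_q/2 = 6
Gamma^p_ij = (G*[ij,p] - F*[ij,q])/(EG - F^2), Gamma^q_ij = (E*[ij,q] - F*[ij,p])/(EG - F^2)
Gamma_ppp = -18/49, Gamma_ppq = -54/49, Gamma_pqq = 12/49, Gamma_qpp = -36/49, Gamma_qpq = -108/49, Gamma_qqq = 24/49
d^2p/dtau^2 = -(Gamma_ppp*(2)^2 + 2*Gamma_ppq*(2)*(2) + Gamma_pqq*(2)^2) = 456/49
d^2q/dtau^2 = -(Gamma_qpp*(2)^2 + 2*Gamma_qpq*(2)*(2) + Gamma_qqq*(2)^2) = 912/49

Answer: Gamma_ppp = -18/49, Gamma_ppq = -54/49, Gamma_pqq = 12/49, Gamma_qpp = -36/49, Gamma_qpq = -108/49, Gamma_qqq = 24/49; accelerations (d^2p/dtau^2, d^2q/dtau^2) = (456/49, 912/49)


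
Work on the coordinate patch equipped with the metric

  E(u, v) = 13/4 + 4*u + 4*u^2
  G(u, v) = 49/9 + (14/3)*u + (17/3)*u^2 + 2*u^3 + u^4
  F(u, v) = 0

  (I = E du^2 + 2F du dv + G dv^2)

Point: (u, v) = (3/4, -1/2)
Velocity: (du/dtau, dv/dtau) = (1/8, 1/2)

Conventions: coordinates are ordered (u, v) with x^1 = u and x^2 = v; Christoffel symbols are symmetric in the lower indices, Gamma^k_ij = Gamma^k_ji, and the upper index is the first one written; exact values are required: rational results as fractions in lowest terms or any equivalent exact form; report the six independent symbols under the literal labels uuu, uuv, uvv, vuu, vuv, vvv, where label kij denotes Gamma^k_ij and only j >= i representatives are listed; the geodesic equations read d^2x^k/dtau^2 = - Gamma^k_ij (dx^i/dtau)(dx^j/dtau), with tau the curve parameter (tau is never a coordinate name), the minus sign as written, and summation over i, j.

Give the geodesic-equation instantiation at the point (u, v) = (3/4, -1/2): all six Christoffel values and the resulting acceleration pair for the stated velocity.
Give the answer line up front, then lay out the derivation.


Answer: Gamma_uuu = 10/17, Gamma_uuv = 0, Gamma_uvv = -875/816, Gamma_vuu = 0, Gamma_vuv = 24/35, Gamma_vvv = 0; accelerations (d^2u/dtau^2, d^2v/dtau^2) = (845/3264, -3/35)

E = 17/2, F = 0, G = 30625/2304 at the point
E_u = 10, E_v = 0, F_u = 0, F_v = 0, G_u = 875/48, G_v = 0
EG - F^2 = 520625/4608;  g^inv = (4608/520625) * [[30625/2304, 0], [0, 17/2]]
first-kind symbols [ij,l] = (1/2)(d_i g_jl + d_j g_il - d_l g_ij): [uu,u] = E_u/2 = 5, [uu,v] = F_u - E_v/2 = 0, [uv,u] = E_v/2 = 0, [uv,v] = G_u/2 = 875/96, [vv,u] = F_v - G_u/2 = -875/96, [vv,v] = G_v/2 = 0
Gamma^u_ij = (G*[ij,u] - F*[ij,v])/(EG - F^2), Gamma^v_ij = (E*[ij,v] - F*[ij,u])/(EG - F^2)
Gamma_uuu = 10/17, Gamma_uuv = 0, Gamma_uvv = -875/816, Gamma_vuu = 0, Gamma_vuv = 24/35, Gamma_vvv = 0
d^2u/dtau^2 = -(Gamma_uuu*(1/8)^2 + 2*Gamma_uuv*(1/8)*(1/2) + Gamma_uvv*(1/2)^2) = 845/3264
d^2v/dtau^2 = -(Gamma_vuu*(1/8)^2 + 2*Gamma_vuv*(1/8)*(1/2) + Gamma_vvv*(1/2)^2) = -3/35


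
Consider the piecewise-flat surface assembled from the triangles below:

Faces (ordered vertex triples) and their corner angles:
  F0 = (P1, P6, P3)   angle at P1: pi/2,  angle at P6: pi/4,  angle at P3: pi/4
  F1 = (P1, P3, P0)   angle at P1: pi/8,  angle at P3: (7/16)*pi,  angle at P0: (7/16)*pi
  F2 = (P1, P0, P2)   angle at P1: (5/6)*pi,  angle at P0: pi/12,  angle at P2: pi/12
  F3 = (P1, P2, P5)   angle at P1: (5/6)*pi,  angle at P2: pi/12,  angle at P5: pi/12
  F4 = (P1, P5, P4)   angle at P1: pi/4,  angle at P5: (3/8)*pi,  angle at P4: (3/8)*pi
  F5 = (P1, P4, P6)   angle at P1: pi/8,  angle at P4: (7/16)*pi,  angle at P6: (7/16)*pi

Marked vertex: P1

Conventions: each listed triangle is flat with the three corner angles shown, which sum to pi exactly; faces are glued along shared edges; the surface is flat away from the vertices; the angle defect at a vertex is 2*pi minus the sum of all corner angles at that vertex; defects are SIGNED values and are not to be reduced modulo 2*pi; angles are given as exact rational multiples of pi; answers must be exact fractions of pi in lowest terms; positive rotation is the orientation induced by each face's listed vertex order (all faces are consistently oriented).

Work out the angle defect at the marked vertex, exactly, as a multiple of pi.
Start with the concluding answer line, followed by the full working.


Answer: defect(P1) = (-2/3)*pi

Sum of corner angles at P1: (8/3)*pi
defect = 2*pi - (8/3)*pi


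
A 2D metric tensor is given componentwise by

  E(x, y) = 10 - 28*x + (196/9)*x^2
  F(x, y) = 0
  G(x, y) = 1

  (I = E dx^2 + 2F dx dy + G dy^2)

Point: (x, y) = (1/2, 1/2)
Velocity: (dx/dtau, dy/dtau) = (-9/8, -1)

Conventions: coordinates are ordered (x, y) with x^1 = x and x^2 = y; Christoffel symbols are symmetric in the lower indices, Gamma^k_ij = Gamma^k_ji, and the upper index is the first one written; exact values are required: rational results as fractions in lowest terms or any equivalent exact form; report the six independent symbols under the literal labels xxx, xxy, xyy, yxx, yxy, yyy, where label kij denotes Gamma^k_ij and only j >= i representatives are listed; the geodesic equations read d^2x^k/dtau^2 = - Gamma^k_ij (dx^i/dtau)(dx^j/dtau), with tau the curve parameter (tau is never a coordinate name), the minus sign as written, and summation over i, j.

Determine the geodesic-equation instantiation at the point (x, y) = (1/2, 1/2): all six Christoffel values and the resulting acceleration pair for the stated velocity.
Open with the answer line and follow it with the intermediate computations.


Answer: Gamma_xxx = -28/13, Gamma_xxy = 0, Gamma_xyy = 0, Gamma_yxx = 0, Gamma_yxy = 0, Gamma_yyy = 0; accelerations (d^2x/dtau^2, d^2y/dtau^2) = (567/208, 0)

E = 13/9, F = 0, G = 1 at the point
E_x = -56/9, E_y = 0, F_x = 0, F_y = 0, G_x = 0, G_y = 0
EG - F^2 = 13/9;  g^inv = (9/13) * [[1, 0], [0, 13/9]]
first-kind symbols [ij,l] = (1/2)(d_i g_jl + d_j g_il - d_l g_ij): [xx,x] = E_x/2 = -28/9, [xx,y] = F_x - E_y/2 = 0, [xy,x] = E_y/2 = 0, [xy,y] = G_x/2 = 0, [yy,x] = F_y - G_x/2 = 0, [yy,y] = G_y/2 = 0
Gamma^x_ij = (G*[ij,x] - F*[ij,y])/(EG - F^2), Gamma^y_ij = (E*[ij,y] - F*[ij,x])/(EG - F^2)
Gamma_xxx = -28/13, Gamma_xxy = 0, Gamma_xyy = 0, Gamma_yxx = 0, Gamma_yxy = 0, Gamma_yyy = 0
d^2x/dtau^2 = -(Gamma_xxx*(-9/8)^2 + 2*Gamma_xxy*(-9/8)*(-1) + Gamma_xyy*(-1)^2) = 567/208
d^2y/dtau^2 = -(Gamma_yxx*(-9/8)^2 + 2*Gamma_yxy*(-9/8)*(-1) + Gamma_yyy*(-1)^2) = 0


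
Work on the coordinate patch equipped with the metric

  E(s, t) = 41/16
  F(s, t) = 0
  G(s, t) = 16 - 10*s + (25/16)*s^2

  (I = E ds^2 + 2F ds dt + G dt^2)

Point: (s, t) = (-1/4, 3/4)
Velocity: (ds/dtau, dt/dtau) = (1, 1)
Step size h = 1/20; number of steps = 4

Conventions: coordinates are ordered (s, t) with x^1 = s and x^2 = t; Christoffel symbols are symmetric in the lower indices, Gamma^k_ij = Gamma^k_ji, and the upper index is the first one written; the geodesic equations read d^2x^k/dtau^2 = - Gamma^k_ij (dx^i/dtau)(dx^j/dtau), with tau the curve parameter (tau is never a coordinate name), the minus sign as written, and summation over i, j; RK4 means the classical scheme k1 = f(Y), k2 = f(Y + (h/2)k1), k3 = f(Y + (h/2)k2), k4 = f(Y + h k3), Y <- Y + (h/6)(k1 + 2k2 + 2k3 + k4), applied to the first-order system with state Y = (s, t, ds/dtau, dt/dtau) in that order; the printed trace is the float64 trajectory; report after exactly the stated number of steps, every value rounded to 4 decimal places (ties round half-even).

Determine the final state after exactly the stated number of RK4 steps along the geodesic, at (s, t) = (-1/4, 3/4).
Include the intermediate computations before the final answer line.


f(Y) = (ds/dtau, dt/dtau, -Gamma^s_ij Y'^i Y'^j, -Gamma^t_ij Y'^i Y'^j) with the Gammas evaluated at the stage position; h = 0.050000; intermediate values shown to 6 dp
step 0: s = -0.2500, t = 0.7500, ds/dtau = 1.0000, dt/dtau = 1.0000
step 1:
  k1: at (s, t) = (-0.250000, 0.750000), (ds/dtau, dt/dtau) = (1.000000, 1.000000); Gamma_sss = 0.000000, Gamma_sst = 0.000000, Gamma_stt = 2.103659, Gamma_tss = 0.000000, Gamma_tst = -0.289855, Gamma_ttt = 0.000000; k1 = (1.000000, 1.000000, -2.103659, 0.579710)
  k2: at (s, t) = (-0.225000, 0.775000), (ds/dtau, dt/dtau) = (0.947409, 1.014493); Gamma_sss = 0.000000, Gamma_sst = 0.000000, Gamma_stt = 2.088415, Gamma_tss = 0.000000, Gamma_tst = -0.291971, Gamma_ttt = 0.000000; k2 = (0.947409, 1.014493, -2.149387, 0.561249)
  k3: at (s, t) = (-0.226315, 0.775362), (ds/dtau, dt/dtau) = (0.946265, 1.014031); Gamma_sss = 0.000000, Gamma_sst = 0.000000, Gamma_stt = 2.089216, Gamma_tss = 0.000000, Gamma_tst = -0.291859, Gamma_ttt = 0.000000; k3 = (0.946265, 1.014031, -2.148256, 0.560102)
  k4: at (s, t) = (-0.202687, 0.800702), (ds/dtau, dt/dtau) = (0.892587, 1.028005); Gamma_sss = 0.000000, Gamma_sst = 0.000000, Gamma_stt = 2.074809, Gamma_tss = 0.000000, Gamma_tst = -0.293885, Gamma_ttt = 0.000000; k4 = (0.892587, 1.028005, -2.192647, 0.539329)
  Y <- Y + (h/6)(k1 + 2k2 + 2k3 + k4): s = -0.2027, t = 0.8007, ds/dtau = 0.8926, dt/dtau = 1.0280
step 2:
  k1: at (s, t) = (-0.202667, 0.800709), (ds/dtau, dt/dtau) = (0.892570, 1.028015); Gamma_sss = 0.000000, Gamma_sst = 0.000000, Gamma_stt = 2.074797, Gamma_tss = 0.000000, Gamma_tst = -0.293887, Gamma_ttt = 0.000000; k1 = (0.892570, 1.028015, -2.192674, 0.539327)
  k2: at (s, t) = (-0.180353, 0.826409), (ds/dtau, dt/dtau) = (0.837753, 1.041498); Gamma_sss = 0.000000, Gamma_sst = 0.000000, Gamma_stt = 2.061191, Gamma_tss = 0.000000, Gamma_tst = -0.295827, Gamma_ttt = 0.000000; k2 = (0.837753, 1.041498, -2.235810, 0.516229)
  k3: at (s, t) = (-0.181723, 0.826746), (ds/dtau, dt/dtau) = (0.836675, 1.040920); Gamma_sss = 0.000000, Gamma_sst = 0.000000, Gamma_stt = 2.062026, Gamma_tss = 0.000000, Gamma_tst = -0.295707, Gamma_ttt = 0.000000; k3 = (0.836675, 1.040920, -2.234236, 0.515070)
  k4: at (s, t) = (-0.160833, 0.852755), (ds/dtau, dt/dtau) = (0.780858, 1.053768); Gamma_sss = 0.000000, Gamma_sst = 0.000000, Gamma_stt = 2.049289, Gamma_tss = 0.000000, Gamma_tst = -0.297545, Gamma_ttt = 0.000000; k4 = (0.780858, 1.053768, -2.275585, 0.489666)
  Y <- Y + (h/6)(k1 + 2k2 + 2k3 + k4): s = -0.1608, t = 0.8528, ds/dtau = 0.7808, dt/dtau = 1.0538
step 3:
  k1: at (s, t) = (-0.160815, 0.852764), (ds/dtau, dt/dtau) = (0.780834, 1.053778); Gamma_sss = 0.000000, Gamma_sst = 0.000000, Gamma_stt = 2.049277, Gamma_tss = 0.000000, Gamma_tst = -0.297547, Gamma_ttt = 0.000000; k1 = (0.780834, 1.053778, -2.275615, 0.489658)
  k2: at (s, t) = (-0.141294, 0.879108), (ds/dtau, dt/dtau) = (0.723943, 1.066019); Gamma_sss = 0.000000, Gamma_sst = 0.000000, Gamma_stt = 2.037374, Gamma_tss = 0.000000, Gamma_tst = -0.299285, Gamma_ttt = 0.000000; k2 = (0.723943, 1.066019, -2.315266, 0.461939)
  k3: at (s, t) = (-0.142716, 0.879414), (ds/dtau, dt/dtau) = (0.722952, 1.065326); Gamma_sss = 0.000000, Gamma_sst = 0.000000, Gamma_stt = 2.038242, Gamma_tss = 0.000000, Gamma_tst = -0.299158, Gamma_ttt = 0.000000; k3 = (0.722952, 1.065326, -2.313241, 0.460811)
  k4: at (s, t) = (-0.124667, 0.906030), (ds/dtau, dt/dtau) = (0.665172, 1.076818); Gamma_sss = 0.000000, Gamma_sst = 0.000000, Gamma_stt = 2.027236, Gamma_tss = 0.000000, Gamma_tst = -0.300782, Gamma_ttt = 0.000000; k4 = (0.665172, 1.076818, -2.350657, 0.430882)
  Y <- Y + (h/6)(k1 + 2k2 + 2k3 + k4): s = -0.1246, t = 0.9060, ds/dtau = 0.6651, dt/dtau = 1.0768
step 4:
  k1: at (s, t) = (-0.124650, 0.906041), (ds/dtau, dt/dtau) = (0.665140, 1.076828); Gamma_sss = 0.000000, Gamma_sst = 0.000000, Gamma_stt = 2.027226, Gamma_tss = 0.000000, Gamma_tst = -0.300784, Gamma_ttt = 0.000000; k1 = (0.665140, 1.076828, -2.350687, 0.430867)
  k2: at (s, t) = (-0.108021, 0.932962), (ds/dtau, dt/dtau) = (0.606373, 1.087600); Gamma_sss = 0.000000, Gamma_sst = 0.000000, Gamma_stt = 2.017086, Gamma_tss = 0.000000, Gamma_tst = -0.302296, Gamma_ttt = 0.000000; k2 = (0.606373, 1.087600, -2.385957, 0.398722)
  k3: at (s, t) = (-0.109491, 0.933231), (ds/dtau, dt/dtau) = (0.605491, 1.086796); Gamma_sss = 0.000000, Gamma_sst = 0.000000, Gamma_stt = 2.017982, Gamma_tss = 0.000000, Gamma_tst = -0.302161, Gamma_ttt = 0.000000; k3 = (0.605491, 1.086796, -2.383491, 0.397672)
  k4: at (s, t) = (-0.094375, 0.960381), (ds/dtau, dt/dtau) = (0.545965, 1.096712); Gamma_sss = 0.000000, Gamma_sst = 0.000000, Gamma_stt = 2.008765, Gamma_tss = 0.000000, Gamma_tst = -0.303548, Gamma_ttt = 0.000000; k4 = (0.545965, 1.096712, -2.416096, 0.363508)
  Y <- Y + (h/6)(k1 + 2k2 + 2k3 + k4): s = -0.0944, t = 0.9604, ds/dtau = 0.5459, dt/dtau = 1.0967

Answer: s = -0.0944, t = 0.9604, ds/dtau = 0.5459, dt/dtau = 1.0967
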